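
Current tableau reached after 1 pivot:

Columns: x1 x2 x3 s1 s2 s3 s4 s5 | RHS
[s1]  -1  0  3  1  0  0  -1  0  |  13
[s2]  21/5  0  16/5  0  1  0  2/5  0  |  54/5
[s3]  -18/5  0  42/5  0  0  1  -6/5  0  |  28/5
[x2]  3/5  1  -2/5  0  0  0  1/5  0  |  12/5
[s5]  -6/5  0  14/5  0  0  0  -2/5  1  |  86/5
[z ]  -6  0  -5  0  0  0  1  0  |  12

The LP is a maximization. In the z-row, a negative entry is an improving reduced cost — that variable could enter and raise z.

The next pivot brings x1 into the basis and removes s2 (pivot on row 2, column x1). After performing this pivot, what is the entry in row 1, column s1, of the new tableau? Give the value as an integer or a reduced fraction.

1

Pivot element is row 2, column x1: 21/5.
Normalize row 2: new (row 2, s1) = 0/(21/5) = 0.
row 1 ← row 1 − (-1)·(new row 2): 1 − (-1)·0 = 1.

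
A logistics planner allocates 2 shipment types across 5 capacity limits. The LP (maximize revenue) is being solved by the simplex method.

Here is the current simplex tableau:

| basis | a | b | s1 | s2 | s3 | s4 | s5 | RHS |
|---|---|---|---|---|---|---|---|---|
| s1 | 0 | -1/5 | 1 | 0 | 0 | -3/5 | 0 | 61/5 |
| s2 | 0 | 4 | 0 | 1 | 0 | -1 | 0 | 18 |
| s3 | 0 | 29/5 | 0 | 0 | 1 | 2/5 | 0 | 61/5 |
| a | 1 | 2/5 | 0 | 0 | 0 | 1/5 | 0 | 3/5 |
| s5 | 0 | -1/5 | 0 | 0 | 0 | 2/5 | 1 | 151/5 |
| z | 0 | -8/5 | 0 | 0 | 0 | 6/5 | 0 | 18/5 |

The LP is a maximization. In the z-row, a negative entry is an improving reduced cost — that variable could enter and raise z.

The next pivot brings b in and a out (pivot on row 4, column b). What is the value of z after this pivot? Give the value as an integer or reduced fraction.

6

Minimum ratio for b: (3/5)/(2/5) = 3/2.
z changes by −(z-row coeff of b)·ratio = −(-8/5)·(3/2) = 12/5.
New z = 18/5 + (12/5) = 6.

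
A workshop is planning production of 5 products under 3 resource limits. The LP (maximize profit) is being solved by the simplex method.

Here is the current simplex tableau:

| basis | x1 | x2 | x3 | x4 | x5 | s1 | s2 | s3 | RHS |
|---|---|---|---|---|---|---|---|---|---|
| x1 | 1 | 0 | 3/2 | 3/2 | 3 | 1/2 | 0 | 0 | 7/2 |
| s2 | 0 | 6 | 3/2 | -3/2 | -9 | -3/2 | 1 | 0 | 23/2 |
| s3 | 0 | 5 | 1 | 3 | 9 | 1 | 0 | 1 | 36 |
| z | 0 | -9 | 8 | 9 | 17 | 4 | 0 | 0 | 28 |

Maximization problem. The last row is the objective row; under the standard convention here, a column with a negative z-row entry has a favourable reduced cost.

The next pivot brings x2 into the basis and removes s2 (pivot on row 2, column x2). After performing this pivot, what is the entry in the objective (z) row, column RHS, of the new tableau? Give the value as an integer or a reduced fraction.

Pivot element is row 2, column x2: 6.
Normalize row 2: new (row 2, RHS) = (23/2)/6 = 23/12.
z-row ← z-row − (-9)·(new row 2): 28 − (-9)·(23/12) = 181/4.

181/4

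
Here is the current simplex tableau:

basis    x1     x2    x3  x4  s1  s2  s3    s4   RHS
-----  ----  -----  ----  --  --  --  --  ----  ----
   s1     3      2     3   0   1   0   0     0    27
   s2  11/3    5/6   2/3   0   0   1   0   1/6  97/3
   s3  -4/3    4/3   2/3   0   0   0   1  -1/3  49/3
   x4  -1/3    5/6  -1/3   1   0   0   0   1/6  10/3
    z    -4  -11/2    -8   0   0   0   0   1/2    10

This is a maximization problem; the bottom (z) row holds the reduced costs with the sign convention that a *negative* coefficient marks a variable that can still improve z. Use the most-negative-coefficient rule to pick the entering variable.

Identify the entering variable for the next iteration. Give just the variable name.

x3

Objective-row coefficients: x1: -4, x2: -11/2, x3: -8, x4: 0, s1: 0, s2: 0, s3: 0, s4: 1/2.
The most negative is -8 in column x3, so x3 enters.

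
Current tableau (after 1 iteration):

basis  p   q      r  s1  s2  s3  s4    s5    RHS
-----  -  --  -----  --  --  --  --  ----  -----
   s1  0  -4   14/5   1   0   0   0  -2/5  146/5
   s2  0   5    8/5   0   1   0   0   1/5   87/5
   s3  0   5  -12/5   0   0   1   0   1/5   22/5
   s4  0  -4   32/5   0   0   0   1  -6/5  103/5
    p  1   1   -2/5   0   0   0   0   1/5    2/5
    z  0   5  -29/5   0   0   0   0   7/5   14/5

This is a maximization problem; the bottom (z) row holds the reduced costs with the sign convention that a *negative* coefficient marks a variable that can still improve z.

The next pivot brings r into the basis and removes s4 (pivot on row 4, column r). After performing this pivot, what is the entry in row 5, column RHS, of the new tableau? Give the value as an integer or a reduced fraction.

Pivot element is row 4, column r: 32/5.
Normalize row 4: new (row 4, RHS) = (103/5)/(32/5) = 103/32.
row 5 ← row 5 − (-2/5)·(new row 4): 2/5 − (-2/5)·(103/32) = 27/16.

27/16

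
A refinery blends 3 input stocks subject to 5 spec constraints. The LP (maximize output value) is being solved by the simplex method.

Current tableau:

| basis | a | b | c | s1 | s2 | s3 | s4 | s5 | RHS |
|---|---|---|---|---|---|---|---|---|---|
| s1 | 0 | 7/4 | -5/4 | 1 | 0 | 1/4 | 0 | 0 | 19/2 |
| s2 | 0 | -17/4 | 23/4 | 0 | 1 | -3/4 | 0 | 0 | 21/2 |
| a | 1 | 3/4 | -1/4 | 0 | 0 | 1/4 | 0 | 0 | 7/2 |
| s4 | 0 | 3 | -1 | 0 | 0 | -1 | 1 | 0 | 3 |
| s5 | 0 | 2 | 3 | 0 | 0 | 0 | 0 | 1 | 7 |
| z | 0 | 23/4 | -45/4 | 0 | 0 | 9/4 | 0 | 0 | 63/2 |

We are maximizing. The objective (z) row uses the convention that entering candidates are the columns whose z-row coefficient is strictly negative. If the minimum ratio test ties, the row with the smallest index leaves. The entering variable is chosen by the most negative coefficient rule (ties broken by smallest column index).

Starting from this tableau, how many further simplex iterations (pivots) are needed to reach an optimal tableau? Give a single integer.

2

pivot: c in, s2 out → z = 1197/23
pivot: b in, s5 out → z = 5138/97
No improving column remains; optimal.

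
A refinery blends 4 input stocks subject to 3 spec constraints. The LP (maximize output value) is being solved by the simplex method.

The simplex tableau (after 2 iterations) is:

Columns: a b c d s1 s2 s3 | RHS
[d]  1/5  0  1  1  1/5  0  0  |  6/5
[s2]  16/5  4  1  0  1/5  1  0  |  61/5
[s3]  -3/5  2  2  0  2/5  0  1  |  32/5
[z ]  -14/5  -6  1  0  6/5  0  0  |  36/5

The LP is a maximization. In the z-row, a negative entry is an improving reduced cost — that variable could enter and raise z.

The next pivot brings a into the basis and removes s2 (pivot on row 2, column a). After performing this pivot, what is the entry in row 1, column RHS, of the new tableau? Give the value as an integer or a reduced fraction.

7/16

Pivot element is row 2, column a: 16/5.
Normalize row 2: new (row 2, RHS) = (61/5)/(16/5) = 61/16.
row 1 ← row 1 − (1/5)·(new row 2): 6/5 − (1/5)·(61/16) = 7/16.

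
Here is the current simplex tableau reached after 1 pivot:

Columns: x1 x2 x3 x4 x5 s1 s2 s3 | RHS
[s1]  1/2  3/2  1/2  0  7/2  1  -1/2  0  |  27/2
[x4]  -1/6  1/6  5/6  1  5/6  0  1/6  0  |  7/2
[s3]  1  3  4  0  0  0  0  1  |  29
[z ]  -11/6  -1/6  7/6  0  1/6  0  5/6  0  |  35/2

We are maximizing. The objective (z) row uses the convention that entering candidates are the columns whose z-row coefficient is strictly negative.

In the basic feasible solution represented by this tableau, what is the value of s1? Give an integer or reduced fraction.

27/2

s1 is basic (row 1); its value is the RHS of that row: 27/2.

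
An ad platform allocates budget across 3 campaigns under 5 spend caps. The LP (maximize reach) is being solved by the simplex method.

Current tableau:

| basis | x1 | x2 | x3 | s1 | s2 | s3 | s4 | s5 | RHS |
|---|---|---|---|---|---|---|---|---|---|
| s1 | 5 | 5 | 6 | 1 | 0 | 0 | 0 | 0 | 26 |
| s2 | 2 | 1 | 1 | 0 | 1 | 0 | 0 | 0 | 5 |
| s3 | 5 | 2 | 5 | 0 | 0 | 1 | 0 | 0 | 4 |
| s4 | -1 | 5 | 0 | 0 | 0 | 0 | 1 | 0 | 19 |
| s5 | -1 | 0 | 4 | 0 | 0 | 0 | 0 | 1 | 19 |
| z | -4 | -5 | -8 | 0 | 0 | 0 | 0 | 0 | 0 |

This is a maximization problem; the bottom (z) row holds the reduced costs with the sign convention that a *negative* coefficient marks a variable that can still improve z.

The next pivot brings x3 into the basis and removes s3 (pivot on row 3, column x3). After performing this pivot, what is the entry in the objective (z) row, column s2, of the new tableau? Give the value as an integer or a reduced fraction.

0

Pivot element is row 3, column x3: 5.
Normalize row 3: new (row 3, s2) = 0/5 = 0.
z-row ← z-row − (-8)·(new row 3): 0 − (-8)·0 = 0.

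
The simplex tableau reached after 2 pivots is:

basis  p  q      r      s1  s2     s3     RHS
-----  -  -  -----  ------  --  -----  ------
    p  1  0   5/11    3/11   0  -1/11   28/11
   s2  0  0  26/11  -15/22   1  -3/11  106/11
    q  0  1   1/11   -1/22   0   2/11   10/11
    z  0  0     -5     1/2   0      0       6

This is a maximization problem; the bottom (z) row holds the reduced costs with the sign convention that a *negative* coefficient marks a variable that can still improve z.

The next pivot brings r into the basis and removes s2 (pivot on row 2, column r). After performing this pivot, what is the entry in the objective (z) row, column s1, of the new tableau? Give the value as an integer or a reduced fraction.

-49/52

Pivot element is row 2, column r: 26/11.
Normalize row 2: new (row 2, s1) = (-15/22)/(26/11) = -15/52.
z-row ← z-row − (-5)·(new row 2): 1/2 − (-5)·(-15/52) = -49/52.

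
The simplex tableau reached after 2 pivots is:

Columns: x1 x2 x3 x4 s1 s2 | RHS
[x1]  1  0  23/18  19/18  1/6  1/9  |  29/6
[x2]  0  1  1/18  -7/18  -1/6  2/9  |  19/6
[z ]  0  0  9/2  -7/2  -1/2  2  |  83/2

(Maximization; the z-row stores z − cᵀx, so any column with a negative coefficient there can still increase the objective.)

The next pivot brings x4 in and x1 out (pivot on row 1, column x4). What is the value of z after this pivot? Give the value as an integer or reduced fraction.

Minimum ratio for x4: (29/6)/(19/18) = 87/19.
z changes by −(z-row coeff of x4)·ratio = −(-7/2)·(87/19) = 609/38.
New z = 83/2 + (609/38) = 1093/19.

1093/19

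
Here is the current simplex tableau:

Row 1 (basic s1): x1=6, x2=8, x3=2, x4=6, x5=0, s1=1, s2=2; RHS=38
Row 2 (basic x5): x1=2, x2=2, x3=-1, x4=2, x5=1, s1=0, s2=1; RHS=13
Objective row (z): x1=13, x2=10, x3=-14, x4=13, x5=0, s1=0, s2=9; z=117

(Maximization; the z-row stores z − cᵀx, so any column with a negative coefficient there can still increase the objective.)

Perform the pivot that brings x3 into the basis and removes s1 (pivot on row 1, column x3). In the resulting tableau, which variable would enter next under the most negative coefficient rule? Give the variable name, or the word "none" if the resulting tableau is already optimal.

Pivot element 2. New z-row = old z-row − (-14)·(row 1/2).
Updated z-row coefficients: x1: 55, x2: 66, x3: 0, x4: 55, x5: 0, s1: 7, s2: 23.
No coefficient is strictly negative; the tableau after this pivot is optimal.

none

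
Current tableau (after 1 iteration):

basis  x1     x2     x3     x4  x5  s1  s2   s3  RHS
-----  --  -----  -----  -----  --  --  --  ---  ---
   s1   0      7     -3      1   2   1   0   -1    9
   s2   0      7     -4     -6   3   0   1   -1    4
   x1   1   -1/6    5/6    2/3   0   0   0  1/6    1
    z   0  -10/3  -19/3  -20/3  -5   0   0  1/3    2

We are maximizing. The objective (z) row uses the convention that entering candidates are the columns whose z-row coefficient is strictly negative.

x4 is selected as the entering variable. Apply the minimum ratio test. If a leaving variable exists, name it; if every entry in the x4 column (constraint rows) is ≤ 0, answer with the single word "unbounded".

x1

Ratios: row 1 (s1): 9/1 = 9; row 2 (s2): entry -6 ≤ 0, skip; row 3 (x1): 1/(2/3) = 3/2.
Minimum ratio is in the x1 row, so x1 leaves.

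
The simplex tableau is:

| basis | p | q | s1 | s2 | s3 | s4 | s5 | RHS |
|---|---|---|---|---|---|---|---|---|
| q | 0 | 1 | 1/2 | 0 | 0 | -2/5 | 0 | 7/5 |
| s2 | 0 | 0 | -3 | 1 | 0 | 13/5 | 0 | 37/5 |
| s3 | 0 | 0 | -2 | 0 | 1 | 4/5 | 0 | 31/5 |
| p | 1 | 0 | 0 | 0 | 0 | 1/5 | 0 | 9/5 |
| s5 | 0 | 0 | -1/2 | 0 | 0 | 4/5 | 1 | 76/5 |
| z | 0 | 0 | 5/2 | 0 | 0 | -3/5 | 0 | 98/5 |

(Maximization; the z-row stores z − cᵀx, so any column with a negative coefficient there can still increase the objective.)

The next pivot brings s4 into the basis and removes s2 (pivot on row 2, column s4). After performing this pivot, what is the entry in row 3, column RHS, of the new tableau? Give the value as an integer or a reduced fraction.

Pivot element is row 2, column s4: 13/5.
Normalize row 2: new (row 2, RHS) = (37/5)/(13/5) = 37/13.
row 3 ← row 3 − (4/5)·(new row 2): 31/5 − (4/5)·(37/13) = 51/13.

51/13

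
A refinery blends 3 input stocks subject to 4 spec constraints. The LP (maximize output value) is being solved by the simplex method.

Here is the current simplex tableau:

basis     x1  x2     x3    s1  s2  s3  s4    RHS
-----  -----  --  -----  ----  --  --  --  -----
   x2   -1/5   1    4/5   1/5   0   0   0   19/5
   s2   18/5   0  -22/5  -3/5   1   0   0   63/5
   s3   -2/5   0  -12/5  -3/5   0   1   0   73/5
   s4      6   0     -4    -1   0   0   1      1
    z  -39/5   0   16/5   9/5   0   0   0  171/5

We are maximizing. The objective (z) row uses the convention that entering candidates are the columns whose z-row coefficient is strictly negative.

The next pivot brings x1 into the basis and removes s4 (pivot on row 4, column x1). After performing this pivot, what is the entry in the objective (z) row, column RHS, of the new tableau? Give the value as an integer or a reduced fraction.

71/2

Pivot element is row 4, column x1: 6.
Normalize row 4: new (row 4, RHS) = 1/6 = 1/6.
z-row ← z-row − (-39/5)·(new row 4): 171/5 − (-39/5)·(1/6) = 71/2.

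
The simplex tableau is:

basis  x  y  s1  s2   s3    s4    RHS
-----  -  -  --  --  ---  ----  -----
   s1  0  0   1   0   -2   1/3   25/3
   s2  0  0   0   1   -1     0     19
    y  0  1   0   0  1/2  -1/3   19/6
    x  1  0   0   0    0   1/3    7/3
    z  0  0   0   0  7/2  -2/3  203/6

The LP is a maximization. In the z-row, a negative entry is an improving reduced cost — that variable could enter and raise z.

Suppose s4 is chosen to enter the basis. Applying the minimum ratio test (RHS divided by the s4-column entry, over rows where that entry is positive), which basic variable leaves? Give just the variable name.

x

Ratios: row 1 (s1): (25/3)/(1/3) = 25; row 2 (s2): entry 0 ≤ 0, skip; row 3 (y): entry -1/3 ≤ 0, skip; row 4 (x): (7/3)/(1/3) = 7.
Minimum ratio 7 is in the x row, so x leaves.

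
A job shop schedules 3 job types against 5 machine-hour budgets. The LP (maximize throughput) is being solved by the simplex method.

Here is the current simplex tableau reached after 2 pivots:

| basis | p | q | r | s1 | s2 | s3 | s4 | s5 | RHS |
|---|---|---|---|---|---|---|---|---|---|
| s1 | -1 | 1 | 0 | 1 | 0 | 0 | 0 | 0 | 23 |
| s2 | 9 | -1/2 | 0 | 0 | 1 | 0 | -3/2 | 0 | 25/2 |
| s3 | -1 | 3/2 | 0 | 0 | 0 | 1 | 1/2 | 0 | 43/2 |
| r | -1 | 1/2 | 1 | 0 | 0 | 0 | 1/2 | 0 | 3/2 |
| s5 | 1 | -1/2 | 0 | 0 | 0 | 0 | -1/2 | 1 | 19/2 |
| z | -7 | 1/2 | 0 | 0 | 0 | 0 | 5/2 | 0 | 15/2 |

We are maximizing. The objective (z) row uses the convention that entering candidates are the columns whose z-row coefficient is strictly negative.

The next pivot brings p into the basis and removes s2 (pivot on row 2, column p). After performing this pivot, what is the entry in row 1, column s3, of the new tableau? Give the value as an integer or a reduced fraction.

0

Pivot element is row 2, column p: 9.
Normalize row 2: new (row 2, s3) = 0/9 = 0.
row 1 ← row 1 − (-1)·(new row 2): 0 − (-1)·0 = 0.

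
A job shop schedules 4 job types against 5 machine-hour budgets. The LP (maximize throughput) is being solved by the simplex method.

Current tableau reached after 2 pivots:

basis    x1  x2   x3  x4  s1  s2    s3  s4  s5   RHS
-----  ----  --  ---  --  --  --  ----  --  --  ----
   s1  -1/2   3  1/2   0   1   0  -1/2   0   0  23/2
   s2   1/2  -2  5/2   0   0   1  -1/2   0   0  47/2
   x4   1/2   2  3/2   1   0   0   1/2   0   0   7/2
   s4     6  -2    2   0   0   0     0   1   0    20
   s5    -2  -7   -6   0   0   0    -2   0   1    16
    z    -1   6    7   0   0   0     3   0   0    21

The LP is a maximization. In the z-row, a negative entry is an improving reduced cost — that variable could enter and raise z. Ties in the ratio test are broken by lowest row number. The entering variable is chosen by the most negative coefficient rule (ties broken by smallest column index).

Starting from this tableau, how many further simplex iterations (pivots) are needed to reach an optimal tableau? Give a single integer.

1

pivot: x1 in, s4 out → z = 73/3
No improving column remains; optimal.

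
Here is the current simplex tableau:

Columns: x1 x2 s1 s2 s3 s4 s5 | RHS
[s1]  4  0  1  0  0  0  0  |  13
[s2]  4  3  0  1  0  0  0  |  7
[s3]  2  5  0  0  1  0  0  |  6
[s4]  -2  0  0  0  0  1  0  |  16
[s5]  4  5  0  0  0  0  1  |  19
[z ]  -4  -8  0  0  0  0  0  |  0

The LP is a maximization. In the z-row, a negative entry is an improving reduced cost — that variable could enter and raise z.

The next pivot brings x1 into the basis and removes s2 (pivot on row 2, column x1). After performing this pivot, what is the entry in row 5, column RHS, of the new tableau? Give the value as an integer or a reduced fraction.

Pivot element is row 2, column x1: 4.
Normalize row 2: new (row 2, RHS) = 7/4 = 7/4.
row 5 ← row 5 − 4·(new row 2): 19 − 4·(7/4) = 12.

12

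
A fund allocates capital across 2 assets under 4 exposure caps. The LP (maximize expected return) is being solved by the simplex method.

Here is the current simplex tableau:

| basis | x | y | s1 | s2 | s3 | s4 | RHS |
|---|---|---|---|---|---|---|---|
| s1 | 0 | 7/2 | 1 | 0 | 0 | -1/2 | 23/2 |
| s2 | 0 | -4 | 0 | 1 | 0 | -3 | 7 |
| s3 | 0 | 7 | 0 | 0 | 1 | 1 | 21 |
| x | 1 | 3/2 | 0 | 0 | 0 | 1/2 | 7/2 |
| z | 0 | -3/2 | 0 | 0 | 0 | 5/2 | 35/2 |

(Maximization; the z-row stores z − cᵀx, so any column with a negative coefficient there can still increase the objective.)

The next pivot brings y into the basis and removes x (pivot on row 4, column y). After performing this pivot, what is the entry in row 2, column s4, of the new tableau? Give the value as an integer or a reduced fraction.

-5/3

Pivot element is row 4, column y: 3/2.
Normalize row 4: new (row 4, s4) = (1/2)/(3/2) = 1/3.
row 2 ← row 2 − (-4)·(new row 4): -3 − (-4)·(1/3) = -5/3.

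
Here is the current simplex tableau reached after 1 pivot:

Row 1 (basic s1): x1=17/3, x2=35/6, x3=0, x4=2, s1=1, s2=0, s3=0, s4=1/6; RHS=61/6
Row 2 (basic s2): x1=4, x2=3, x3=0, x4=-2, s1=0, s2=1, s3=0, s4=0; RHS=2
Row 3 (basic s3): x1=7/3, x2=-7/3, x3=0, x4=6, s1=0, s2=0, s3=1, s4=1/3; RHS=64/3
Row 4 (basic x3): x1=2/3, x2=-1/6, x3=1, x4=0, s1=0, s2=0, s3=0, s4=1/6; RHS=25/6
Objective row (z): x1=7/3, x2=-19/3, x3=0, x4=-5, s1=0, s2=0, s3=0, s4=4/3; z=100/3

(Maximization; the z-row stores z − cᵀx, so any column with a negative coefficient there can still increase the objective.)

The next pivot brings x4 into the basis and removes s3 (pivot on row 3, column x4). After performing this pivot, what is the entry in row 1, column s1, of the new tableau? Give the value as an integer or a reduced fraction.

1

Pivot element is row 3, column x4: 6.
Normalize row 3: new (row 3, s1) = 0/6 = 0.
row 1 ← row 1 − 2·(new row 3): 1 − 2·0 = 1.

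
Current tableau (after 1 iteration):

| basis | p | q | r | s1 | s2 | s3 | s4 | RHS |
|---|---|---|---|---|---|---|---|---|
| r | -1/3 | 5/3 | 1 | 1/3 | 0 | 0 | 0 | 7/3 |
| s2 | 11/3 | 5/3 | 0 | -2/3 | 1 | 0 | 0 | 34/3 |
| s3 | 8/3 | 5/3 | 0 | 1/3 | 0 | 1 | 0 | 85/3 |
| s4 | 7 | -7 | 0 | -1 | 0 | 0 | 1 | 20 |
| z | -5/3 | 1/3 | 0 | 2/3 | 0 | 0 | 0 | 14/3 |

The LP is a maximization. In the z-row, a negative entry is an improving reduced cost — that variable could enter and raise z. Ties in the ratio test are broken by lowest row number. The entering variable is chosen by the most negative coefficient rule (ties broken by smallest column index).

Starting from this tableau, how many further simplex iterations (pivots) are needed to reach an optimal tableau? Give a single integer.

pivot: p in, s4 out → z = 66/7
pivot: q in, s2 out → z = 135/14
No improving column remains; optimal.

2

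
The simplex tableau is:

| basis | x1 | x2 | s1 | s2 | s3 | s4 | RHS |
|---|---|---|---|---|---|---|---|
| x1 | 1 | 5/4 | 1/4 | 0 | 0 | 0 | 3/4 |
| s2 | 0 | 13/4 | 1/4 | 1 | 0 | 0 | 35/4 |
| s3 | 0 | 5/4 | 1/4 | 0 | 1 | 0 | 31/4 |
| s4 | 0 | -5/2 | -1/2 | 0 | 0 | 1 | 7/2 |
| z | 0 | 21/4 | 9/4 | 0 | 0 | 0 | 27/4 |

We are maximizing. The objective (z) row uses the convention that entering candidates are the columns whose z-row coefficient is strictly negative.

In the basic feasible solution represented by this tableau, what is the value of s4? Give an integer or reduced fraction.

7/2

s4 is basic (row 4); its value is the RHS of that row: 7/2.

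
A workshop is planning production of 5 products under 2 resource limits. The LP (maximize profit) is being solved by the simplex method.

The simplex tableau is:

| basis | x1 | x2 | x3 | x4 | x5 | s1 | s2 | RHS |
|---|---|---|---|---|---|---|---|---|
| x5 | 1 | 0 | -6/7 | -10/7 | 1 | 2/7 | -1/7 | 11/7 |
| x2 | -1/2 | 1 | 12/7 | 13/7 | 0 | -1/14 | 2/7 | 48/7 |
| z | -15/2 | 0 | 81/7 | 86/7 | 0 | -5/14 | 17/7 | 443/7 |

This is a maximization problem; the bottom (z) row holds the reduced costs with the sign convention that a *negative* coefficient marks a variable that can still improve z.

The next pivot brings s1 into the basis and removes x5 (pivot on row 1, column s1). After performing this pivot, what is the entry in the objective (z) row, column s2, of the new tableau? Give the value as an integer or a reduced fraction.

Pivot element is row 1, column s1: 2/7.
Normalize row 1: new (row 1, s2) = (-1/7)/(2/7) = -1/2.
z-row ← z-row − (-5/14)·(new row 1): 17/7 − (-5/14)·(-1/2) = 9/4.

9/4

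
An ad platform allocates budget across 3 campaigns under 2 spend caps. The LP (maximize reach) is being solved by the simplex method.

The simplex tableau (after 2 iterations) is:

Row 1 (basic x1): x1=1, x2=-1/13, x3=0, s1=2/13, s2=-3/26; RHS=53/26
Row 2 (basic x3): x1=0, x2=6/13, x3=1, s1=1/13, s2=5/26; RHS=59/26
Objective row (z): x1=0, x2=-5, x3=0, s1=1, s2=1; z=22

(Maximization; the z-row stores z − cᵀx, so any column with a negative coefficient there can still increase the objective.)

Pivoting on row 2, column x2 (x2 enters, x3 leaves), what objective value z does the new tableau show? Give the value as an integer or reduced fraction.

559/12

Minimum ratio for x2: (59/26)/(6/13) = 59/12.
z changes by −(z-row coeff of x2)·ratio = −(-5)·(59/12) = 295/12.
New z = 22 + (295/12) = 559/12.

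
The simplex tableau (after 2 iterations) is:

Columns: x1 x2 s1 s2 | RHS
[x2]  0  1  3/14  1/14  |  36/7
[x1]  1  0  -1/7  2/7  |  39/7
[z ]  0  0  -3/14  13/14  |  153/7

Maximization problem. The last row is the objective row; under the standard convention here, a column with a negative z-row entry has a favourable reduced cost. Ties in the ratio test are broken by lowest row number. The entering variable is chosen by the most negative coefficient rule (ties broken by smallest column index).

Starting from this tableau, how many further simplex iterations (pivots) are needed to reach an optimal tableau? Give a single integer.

1

pivot: s1 in, x2 out → z = 27
No improving column remains; optimal.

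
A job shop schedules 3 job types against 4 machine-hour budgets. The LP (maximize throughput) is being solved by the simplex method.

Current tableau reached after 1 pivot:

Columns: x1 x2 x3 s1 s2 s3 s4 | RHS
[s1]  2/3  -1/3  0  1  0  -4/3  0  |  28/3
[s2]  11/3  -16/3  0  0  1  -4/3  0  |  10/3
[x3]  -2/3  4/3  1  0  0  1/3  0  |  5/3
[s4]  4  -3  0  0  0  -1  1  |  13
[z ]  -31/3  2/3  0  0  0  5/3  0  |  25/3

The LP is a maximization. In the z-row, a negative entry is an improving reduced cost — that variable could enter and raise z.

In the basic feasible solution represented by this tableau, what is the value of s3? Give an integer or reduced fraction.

s3 is nonbasic (not in the basis column), so its value in the current BFS is 0.

0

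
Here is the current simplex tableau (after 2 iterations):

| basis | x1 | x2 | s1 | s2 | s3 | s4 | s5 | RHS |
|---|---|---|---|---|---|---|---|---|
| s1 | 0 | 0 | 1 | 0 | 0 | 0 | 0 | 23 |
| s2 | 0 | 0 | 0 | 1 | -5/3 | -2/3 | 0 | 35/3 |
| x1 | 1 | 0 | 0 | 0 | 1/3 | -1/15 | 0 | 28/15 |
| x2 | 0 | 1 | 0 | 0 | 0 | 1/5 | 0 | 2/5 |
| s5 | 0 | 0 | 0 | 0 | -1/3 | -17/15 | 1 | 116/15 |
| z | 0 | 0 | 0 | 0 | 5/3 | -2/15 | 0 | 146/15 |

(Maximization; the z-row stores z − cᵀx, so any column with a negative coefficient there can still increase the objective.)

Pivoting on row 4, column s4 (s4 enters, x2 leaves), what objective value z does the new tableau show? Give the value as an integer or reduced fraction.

10

Minimum ratio for s4: (2/5)/(1/5) = 2.
z changes by −(z-row coeff of s4)·ratio = −(-2/15)·2 = 4/15.
New z = 146/15 + (4/15) = 10.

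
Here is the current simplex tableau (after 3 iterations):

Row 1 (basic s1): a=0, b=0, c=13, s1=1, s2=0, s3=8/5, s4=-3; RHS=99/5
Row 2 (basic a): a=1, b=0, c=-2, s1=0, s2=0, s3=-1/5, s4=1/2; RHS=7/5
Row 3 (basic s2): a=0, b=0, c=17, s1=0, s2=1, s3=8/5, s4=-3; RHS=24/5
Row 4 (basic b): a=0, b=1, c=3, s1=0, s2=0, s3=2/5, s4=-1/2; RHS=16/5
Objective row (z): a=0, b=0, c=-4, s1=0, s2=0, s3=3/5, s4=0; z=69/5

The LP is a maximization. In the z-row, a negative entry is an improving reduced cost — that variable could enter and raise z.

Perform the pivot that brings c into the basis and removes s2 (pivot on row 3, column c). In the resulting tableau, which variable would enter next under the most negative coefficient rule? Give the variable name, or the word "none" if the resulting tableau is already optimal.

Pivot element 17. New z-row = old z-row − (-4)·(row 3/17).
Updated z-row coefficients: a: 0, b: 0, c: 0, s1: 0, s2: 4/17, s3: 83/85, s4: -12/17.
The most negative is -12/17 in column s4, so s4 would enter next.

s4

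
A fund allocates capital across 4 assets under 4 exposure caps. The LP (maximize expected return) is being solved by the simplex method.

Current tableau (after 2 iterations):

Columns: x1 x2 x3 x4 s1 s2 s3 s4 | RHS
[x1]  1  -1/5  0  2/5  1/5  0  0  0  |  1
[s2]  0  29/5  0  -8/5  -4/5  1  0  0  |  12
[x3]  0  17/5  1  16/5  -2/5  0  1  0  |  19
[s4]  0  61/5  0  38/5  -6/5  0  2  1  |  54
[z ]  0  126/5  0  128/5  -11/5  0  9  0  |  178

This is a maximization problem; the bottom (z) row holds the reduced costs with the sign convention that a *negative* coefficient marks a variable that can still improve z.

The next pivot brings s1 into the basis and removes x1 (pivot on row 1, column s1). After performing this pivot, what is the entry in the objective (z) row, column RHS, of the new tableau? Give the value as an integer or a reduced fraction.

Pivot element is row 1, column s1: 1/5.
Normalize row 1: new (row 1, RHS) = 1/(1/5) = 5.
z-row ← z-row − (-11/5)·(new row 1): 178 − (-11/5)·5 = 189.

189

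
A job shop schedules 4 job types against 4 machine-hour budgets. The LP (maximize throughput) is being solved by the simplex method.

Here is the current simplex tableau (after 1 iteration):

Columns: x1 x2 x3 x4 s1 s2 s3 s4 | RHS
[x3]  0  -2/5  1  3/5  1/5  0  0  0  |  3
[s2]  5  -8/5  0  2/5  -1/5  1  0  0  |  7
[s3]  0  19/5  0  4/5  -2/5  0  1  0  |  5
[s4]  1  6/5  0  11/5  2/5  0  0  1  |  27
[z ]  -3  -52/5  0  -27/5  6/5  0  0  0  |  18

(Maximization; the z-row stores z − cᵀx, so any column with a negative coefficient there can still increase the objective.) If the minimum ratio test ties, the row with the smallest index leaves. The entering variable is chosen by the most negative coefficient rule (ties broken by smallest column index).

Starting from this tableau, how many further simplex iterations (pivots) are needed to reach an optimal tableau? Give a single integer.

3

pivot: x2 in, s3 out → z = 602/19
pivot: x4 in, x3 out → z = 627/13
pivot: x1 in, s2 out → z = 3342/65
No improving column remains; optimal.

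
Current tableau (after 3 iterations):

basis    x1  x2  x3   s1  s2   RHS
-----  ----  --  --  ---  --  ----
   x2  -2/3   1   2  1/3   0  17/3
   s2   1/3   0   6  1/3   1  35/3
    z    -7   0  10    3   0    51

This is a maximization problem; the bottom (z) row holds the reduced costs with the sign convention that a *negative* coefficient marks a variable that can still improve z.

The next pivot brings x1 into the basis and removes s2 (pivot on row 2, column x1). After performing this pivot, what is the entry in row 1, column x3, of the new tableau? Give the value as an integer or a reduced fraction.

14

Pivot element is row 2, column x1: 1/3.
Normalize row 2: new (row 2, x3) = 6/(1/3) = 18.
row 1 ← row 1 − (-2/3)·(new row 2): 2 − (-2/3)·18 = 14.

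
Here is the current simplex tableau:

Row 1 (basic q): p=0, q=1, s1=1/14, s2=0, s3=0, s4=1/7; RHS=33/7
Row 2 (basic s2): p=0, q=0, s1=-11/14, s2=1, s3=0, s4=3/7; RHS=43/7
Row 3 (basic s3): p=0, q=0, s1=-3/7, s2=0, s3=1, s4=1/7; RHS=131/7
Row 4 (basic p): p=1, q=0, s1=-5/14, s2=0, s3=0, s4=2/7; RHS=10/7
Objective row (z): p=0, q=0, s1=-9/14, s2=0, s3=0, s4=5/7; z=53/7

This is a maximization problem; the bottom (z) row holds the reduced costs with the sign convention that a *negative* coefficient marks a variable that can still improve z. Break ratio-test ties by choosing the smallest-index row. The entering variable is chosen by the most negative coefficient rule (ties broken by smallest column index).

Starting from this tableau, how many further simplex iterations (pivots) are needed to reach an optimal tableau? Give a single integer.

1

pivot: s1 in, q out → z = 50
No improving column remains; optimal.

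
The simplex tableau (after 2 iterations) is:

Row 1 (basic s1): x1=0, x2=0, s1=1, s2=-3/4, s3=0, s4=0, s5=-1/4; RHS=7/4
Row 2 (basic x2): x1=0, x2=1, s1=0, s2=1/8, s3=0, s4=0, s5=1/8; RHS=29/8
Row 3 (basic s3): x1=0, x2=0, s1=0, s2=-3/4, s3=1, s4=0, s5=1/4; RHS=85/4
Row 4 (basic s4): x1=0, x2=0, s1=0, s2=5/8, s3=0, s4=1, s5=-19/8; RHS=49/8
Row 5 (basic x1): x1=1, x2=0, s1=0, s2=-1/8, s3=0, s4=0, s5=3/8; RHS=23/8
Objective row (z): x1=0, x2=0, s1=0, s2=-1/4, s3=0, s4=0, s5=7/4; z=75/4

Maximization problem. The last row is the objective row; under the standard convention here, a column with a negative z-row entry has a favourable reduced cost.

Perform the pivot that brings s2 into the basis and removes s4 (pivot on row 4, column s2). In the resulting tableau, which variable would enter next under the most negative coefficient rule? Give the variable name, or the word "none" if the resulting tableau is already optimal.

none

Pivot element 5/8. New z-row = old z-row − (-1/4)·(row 4/(5/8)).
Updated z-row coefficients: x1: 0, x2: 0, s1: 0, s2: 0, s3: 0, s4: 2/5, s5: 4/5.
No coefficient is strictly negative; the tableau after this pivot is optimal.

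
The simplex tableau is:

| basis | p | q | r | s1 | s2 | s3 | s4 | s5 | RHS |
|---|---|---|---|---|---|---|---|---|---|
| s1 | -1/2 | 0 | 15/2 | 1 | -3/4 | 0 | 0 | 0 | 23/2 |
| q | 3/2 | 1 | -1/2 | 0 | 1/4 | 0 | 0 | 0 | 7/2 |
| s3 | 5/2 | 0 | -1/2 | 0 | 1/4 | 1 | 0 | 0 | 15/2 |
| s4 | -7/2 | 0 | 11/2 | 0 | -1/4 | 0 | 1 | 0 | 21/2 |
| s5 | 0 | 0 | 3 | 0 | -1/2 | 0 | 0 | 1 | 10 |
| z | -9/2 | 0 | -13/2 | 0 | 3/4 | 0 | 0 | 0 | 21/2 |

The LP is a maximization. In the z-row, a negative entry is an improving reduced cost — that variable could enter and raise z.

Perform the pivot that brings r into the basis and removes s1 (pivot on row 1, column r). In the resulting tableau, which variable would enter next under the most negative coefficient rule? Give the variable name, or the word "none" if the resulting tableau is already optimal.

p

Pivot element 15/2. New z-row = old z-row − (-13/2)·(row 1/(15/2)).
Updated z-row coefficients: p: -74/15, q: 0, r: 0, s1: 13/15, s2: 1/10, s3: 0, s4: 0, s5: 0.
The most negative is -74/15 in column p, so p would enter next.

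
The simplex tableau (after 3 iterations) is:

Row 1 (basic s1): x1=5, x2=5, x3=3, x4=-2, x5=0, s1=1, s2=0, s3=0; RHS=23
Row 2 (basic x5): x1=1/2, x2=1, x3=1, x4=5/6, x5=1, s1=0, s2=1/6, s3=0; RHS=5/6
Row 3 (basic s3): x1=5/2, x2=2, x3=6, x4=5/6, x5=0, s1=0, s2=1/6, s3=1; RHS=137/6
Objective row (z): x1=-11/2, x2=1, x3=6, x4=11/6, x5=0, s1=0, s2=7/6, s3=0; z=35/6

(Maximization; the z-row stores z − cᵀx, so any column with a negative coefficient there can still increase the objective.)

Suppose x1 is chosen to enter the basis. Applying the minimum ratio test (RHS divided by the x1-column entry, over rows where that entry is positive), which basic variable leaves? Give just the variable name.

Ratios: row 1 (s1): 23/5 = 23/5; row 2 (x5): (5/6)/(1/2) = 5/3; row 3 (s3): (137/6)/(5/2) = 137/15.
Minimum ratio 5/3 is in the x5 row, so x5 leaves.

x5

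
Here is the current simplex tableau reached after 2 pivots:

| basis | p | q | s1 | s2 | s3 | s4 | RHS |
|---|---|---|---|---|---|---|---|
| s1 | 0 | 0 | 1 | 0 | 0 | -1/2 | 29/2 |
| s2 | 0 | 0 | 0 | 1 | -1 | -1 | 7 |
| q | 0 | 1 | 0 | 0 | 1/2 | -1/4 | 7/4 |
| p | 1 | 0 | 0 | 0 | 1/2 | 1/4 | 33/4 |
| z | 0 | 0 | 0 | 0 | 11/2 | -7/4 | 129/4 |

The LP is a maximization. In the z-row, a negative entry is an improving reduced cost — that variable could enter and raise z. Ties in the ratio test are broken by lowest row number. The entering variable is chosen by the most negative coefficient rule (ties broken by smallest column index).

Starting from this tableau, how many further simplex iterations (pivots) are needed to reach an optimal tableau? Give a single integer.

pivot: s4 in, p out → z = 90
No improving column remains; optimal.

1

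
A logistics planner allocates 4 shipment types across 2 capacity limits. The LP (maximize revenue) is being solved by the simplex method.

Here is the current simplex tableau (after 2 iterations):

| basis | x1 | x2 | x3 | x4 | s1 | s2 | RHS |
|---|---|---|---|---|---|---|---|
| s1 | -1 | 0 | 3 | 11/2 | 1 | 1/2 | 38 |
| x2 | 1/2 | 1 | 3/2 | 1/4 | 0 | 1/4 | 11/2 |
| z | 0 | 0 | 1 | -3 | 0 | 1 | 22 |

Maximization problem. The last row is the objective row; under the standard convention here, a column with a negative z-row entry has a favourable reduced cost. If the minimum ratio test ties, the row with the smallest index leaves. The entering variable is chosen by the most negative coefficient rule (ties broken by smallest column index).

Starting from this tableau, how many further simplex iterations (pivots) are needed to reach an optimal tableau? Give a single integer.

pivot: x4 in, s1 out → z = 470/11
pivot: x1 in, x2 out → z = 93/2
No improving column remains; optimal.

2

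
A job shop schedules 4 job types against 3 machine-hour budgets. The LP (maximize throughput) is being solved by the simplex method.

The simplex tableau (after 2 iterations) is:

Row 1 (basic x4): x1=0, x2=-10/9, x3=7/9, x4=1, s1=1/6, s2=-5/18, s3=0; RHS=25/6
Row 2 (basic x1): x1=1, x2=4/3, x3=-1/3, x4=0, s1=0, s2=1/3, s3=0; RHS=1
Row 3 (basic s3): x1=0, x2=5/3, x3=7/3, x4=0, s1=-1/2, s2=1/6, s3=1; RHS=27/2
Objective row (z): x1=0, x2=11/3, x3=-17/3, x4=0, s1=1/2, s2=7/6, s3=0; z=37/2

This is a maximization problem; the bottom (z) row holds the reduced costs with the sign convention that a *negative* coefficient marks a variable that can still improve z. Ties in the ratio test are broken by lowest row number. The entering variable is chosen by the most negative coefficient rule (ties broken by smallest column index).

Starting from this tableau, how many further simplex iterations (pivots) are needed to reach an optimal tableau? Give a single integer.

2

pivot: x3 in, x4 out → z = 342/7
pivot: x2 in, s3 out → z = 1741/35
No improving column remains; optimal.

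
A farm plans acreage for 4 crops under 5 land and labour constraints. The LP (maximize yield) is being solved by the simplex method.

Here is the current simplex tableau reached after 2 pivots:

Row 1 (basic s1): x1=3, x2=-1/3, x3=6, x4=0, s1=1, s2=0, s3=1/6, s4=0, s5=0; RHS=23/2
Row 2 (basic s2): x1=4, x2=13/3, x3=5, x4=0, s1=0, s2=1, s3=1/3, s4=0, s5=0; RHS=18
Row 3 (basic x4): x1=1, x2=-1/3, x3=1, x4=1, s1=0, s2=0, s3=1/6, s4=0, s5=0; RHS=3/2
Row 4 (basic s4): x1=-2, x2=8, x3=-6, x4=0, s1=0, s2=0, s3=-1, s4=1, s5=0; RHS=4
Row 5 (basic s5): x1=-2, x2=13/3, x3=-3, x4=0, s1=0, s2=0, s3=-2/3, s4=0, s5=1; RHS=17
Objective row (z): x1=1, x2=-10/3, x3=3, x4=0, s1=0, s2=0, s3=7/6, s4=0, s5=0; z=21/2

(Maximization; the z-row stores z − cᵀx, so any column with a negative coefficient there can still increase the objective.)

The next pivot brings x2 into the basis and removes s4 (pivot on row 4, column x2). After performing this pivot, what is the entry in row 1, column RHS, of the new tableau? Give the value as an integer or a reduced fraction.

Pivot element is row 4, column x2: 8.
Normalize row 4: new (row 4, RHS) = 4/8 = 1/2.
row 1 ← row 1 − (-1/3)·(new row 4): 23/2 − (-1/3)·(1/2) = 35/3.

35/3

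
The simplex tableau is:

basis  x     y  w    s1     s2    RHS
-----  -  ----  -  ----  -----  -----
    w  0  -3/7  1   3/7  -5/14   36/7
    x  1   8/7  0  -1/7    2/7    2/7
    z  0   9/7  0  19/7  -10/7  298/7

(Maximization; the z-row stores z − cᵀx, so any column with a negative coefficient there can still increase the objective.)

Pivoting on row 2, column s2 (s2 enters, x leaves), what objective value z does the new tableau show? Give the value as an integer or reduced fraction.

Minimum ratio for s2: (2/7)/(2/7) = 1.
z changes by −(z-row coeff of s2)·ratio = −(-10/7)·1 = 10/7.
New z = 298/7 + (10/7) = 44.

44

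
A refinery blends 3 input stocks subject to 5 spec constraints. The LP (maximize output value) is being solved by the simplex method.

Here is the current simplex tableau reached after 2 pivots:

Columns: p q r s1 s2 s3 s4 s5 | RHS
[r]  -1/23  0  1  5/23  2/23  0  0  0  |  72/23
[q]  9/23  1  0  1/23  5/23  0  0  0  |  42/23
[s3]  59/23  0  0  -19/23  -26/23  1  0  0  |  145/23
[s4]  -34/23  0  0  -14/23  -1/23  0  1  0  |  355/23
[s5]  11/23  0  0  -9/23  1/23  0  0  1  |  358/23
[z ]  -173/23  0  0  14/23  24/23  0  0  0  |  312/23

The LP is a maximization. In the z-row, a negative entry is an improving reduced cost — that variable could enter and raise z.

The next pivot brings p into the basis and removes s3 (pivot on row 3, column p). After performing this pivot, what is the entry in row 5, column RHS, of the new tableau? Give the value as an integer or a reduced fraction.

849/59

Pivot element is row 3, column p: 59/23.
Normalize row 3: new (row 3, RHS) = (145/23)/(59/23) = 145/59.
row 5 ← row 5 − (11/23)·(new row 3): 358/23 − (11/23)·(145/59) = 849/59.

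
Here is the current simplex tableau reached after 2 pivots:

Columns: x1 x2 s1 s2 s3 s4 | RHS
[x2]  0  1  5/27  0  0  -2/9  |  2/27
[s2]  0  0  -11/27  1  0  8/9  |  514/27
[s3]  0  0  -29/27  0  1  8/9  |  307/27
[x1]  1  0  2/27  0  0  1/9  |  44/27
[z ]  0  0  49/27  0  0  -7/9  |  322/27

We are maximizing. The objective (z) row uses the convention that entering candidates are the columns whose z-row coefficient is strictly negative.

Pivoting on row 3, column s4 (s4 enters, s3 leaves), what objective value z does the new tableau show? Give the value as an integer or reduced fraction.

Minimum ratio for s4: (307/27)/(8/9) = 307/24.
z changes by −(z-row coeff of s4)·ratio = −(-7/9)·(307/24) = 2149/216.
New z = 322/27 + (2149/216) = 175/8.

175/8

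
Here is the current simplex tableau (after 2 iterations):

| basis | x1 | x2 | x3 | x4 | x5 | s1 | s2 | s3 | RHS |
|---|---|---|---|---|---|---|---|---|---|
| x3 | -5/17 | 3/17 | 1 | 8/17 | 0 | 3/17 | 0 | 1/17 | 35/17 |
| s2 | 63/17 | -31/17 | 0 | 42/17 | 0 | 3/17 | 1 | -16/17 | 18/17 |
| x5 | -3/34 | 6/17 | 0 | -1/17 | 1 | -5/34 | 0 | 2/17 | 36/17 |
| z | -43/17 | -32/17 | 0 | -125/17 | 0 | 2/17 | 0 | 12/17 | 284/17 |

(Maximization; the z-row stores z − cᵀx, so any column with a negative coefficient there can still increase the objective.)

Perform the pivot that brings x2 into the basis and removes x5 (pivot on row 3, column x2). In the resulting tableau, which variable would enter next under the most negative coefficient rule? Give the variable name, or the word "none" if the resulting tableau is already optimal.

Pivot element 6/17. New z-row = old z-row − (-32/17)·(row 3/(6/17)).
Updated z-row coefficients: x1: -3, x2: 0, x3: 0, x4: -23/3, x5: 16/3, s1: -2/3, s2: 0, s3: 4/3.
The most negative is -23/3 in column x4, so x4 would enter next.

x4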